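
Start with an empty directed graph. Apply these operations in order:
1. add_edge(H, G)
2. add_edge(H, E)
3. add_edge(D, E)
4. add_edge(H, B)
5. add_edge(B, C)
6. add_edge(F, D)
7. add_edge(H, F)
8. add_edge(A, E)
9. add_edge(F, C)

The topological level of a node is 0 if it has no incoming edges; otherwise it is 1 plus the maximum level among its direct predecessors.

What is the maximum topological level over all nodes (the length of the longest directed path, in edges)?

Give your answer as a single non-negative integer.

Op 1: add_edge(H, G). Edges now: 1
Op 2: add_edge(H, E). Edges now: 2
Op 3: add_edge(D, E). Edges now: 3
Op 4: add_edge(H, B). Edges now: 4
Op 5: add_edge(B, C). Edges now: 5
Op 6: add_edge(F, D). Edges now: 6
Op 7: add_edge(H, F). Edges now: 7
Op 8: add_edge(A, E). Edges now: 8
Op 9: add_edge(F, C). Edges now: 9
Compute levels (Kahn BFS):
  sources (in-degree 0): A, H
  process A: level=0
    A->E: in-degree(E)=2, level(E)>=1
  process H: level=0
    H->B: in-degree(B)=0, level(B)=1, enqueue
    H->E: in-degree(E)=1, level(E)>=1
    H->F: in-degree(F)=0, level(F)=1, enqueue
    H->G: in-degree(G)=0, level(G)=1, enqueue
  process B: level=1
    B->C: in-degree(C)=1, level(C)>=2
  process F: level=1
    F->C: in-degree(C)=0, level(C)=2, enqueue
    F->D: in-degree(D)=0, level(D)=2, enqueue
  process G: level=1
  process C: level=2
  process D: level=2
    D->E: in-degree(E)=0, level(E)=3, enqueue
  process E: level=3
All levels: A:0, B:1, C:2, D:2, E:3, F:1, G:1, H:0
max level = 3

Answer: 3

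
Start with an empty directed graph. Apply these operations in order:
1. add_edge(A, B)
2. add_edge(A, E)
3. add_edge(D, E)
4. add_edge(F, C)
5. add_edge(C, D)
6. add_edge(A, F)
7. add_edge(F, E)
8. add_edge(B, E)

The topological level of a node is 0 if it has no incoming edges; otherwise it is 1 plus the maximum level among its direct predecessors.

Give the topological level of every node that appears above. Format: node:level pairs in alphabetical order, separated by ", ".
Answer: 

Op 1: add_edge(A, B). Edges now: 1
Op 2: add_edge(A, E). Edges now: 2
Op 3: add_edge(D, E). Edges now: 3
Op 4: add_edge(F, C). Edges now: 4
Op 5: add_edge(C, D). Edges now: 5
Op 6: add_edge(A, F). Edges now: 6
Op 7: add_edge(F, E). Edges now: 7
Op 8: add_edge(B, E). Edges now: 8
Compute levels (Kahn BFS):
  sources (in-degree 0): A
  process A: level=0
    A->B: in-degree(B)=0, level(B)=1, enqueue
    A->E: in-degree(E)=3, level(E)>=1
    A->F: in-degree(F)=0, level(F)=1, enqueue
  process B: level=1
    B->E: in-degree(E)=2, level(E)>=2
  process F: level=1
    F->C: in-degree(C)=0, level(C)=2, enqueue
    F->E: in-degree(E)=1, level(E)>=2
  process C: level=2
    C->D: in-degree(D)=0, level(D)=3, enqueue
  process D: level=3
    D->E: in-degree(E)=0, level(E)=4, enqueue
  process E: level=4
All levels: A:0, B:1, C:2, D:3, E:4, F:1

Answer: A:0, B:1, C:2, D:3, E:4, F:1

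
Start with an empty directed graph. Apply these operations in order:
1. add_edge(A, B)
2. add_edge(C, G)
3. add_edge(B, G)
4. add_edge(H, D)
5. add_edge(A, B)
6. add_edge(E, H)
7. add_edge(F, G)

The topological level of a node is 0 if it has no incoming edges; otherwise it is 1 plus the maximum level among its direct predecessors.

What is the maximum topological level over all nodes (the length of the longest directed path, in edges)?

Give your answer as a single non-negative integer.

Op 1: add_edge(A, B). Edges now: 1
Op 2: add_edge(C, G). Edges now: 2
Op 3: add_edge(B, G). Edges now: 3
Op 4: add_edge(H, D). Edges now: 4
Op 5: add_edge(A, B) (duplicate, no change). Edges now: 4
Op 6: add_edge(E, H). Edges now: 5
Op 7: add_edge(F, G). Edges now: 6
Compute levels (Kahn BFS):
  sources (in-degree 0): A, C, E, F
  process A: level=0
    A->B: in-degree(B)=0, level(B)=1, enqueue
  process C: level=0
    C->G: in-degree(G)=2, level(G)>=1
  process E: level=0
    E->H: in-degree(H)=0, level(H)=1, enqueue
  process F: level=0
    F->G: in-degree(G)=1, level(G)>=1
  process B: level=1
    B->G: in-degree(G)=0, level(G)=2, enqueue
  process H: level=1
    H->D: in-degree(D)=0, level(D)=2, enqueue
  process G: level=2
  process D: level=2
All levels: A:0, B:1, C:0, D:2, E:0, F:0, G:2, H:1
max level = 2

Answer: 2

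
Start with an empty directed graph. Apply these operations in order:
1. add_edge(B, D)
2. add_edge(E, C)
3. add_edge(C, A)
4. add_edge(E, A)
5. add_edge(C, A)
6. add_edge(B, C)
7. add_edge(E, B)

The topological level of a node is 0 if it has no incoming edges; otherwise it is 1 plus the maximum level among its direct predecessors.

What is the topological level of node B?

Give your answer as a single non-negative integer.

Op 1: add_edge(B, D). Edges now: 1
Op 2: add_edge(E, C). Edges now: 2
Op 3: add_edge(C, A). Edges now: 3
Op 4: add_edge(E, A). Edges now: 4
Op 5: add_edge(C, A) (duplicate, no change). Edges now: 4
Op 6: add_edge(B, C). Edges now: 5
Op 7: add_edge(E, B). Edges now: 6
Compute levels (Kahn BFS):
  sources (in-degree 0): E
  process E: level=0
    E->A: in-degree(A)=1, level(A)>=1
    E->B: in-degree(B)=0, level(B)=1, enqueue
    E->C: in-degree(C)=1, level(C)>=1
  process B: level=1
    B->C: in-degree(C)=0, level(C)=2, enqueue
    B->D: in-degree(D)=0, level(D)=2, enqueue
  process C: level=2
    C->A: in-degree(A)=0, level(A)=3, enqueue
  process D: level=2
  process A: level=3
All levels: A:3, B:1, C:2, D:2, E:0
level(B) = 1

Answer: 1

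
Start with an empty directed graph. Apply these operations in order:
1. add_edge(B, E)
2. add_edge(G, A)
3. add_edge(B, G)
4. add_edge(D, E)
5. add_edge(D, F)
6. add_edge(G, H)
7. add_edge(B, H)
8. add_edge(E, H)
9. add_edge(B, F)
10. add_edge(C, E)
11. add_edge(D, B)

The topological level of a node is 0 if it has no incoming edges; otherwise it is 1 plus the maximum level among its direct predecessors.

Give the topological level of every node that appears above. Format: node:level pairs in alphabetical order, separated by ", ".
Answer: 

Answer: A:3, B:1, C:0, D:0, E:2, F:2, G:2, H:3

Derivation:
Op 1: add_edge(B, E). Edges now: 1
Op 2: add_edge(G, A). Edges now: 2
Op 3: add_edge(B, G). Edges now: 3
Op 4: add_edge(D, E). Edges now: 4
Op 5: add_edge(D, F). Edges now: 5
Op 6: add_edge(G, H). Edges now: 6
Op 7: add_edge(B, H). Edges now: 7
Op 8: add_edge(E, H). Edges now: 8
Op 9: add_edge(B, F). Edges now: 9
Op 10: add_edge(C, E). Edges now: 10
Op 11: add_edge(D, B). Edges now: 11
Compute levels (Kahn BFS):
  sources (in-degree 0): C, D
  process C: level=0
    C->E: in-degree(E)=2, level(E)>=1
  process D: level=0
    D->B: in-degree(B)=0, level(B)=1, enqueue
    D->E: in-degree(E)=1, level(E)>=1
    D->F: in-degree(F)=1, level(F)>=1
  process B: level=1
    B->E: in-degree(E)=0, level(E)=2, enqueue
    B->F: in-degree(F)=0, level(F)=2, enqueue
    B->G: in-degree(G)=0, level(G)=2, enqueue
    B->H: in-degree(H)=2, level(H)>=2
  process E: level=2
    E->H: in-degree(H)=1, level(H)>=3
  process F: level=2
  process G: level=2
    G->A: in-degree(A)=0, level(A)=3, enqueue
    G->H: in-degree(H)=0, level(H)=3, enqueue
  process A: level=3
  process H: level=3
All levels: A:3, B:1, C:0, D:0, E:2, F:2, G:2, H:3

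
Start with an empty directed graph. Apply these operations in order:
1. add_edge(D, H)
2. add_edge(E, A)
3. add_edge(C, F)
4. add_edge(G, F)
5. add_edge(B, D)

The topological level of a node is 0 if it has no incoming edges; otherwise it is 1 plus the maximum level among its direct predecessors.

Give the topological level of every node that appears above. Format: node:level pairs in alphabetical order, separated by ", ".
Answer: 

Answer: A:1, B:0, C:0, D:1, E:0, F:1, G:0, H:2

Derivation:
Op 1: add_edge(D, H). Edges now: 1
Op 2: add_edge(E, A). Edges now: 2
Op 3: add_edge(C, F). Edges now: 3
Op 4: add_edge(G, F). Edges now: 4
Op 5: add_edge(B, D). Edges now: 5
Compute levels (Kahn BFS):
  sources (in-degree 0): B, C, E, G
  process B: level=0
    B->D: in-degree(D)=0, level(D)=1, enqueue
  process C: level=0
    C->F: in-degree(F)=1, level(F)>=1
  process E: level=0
    E->A: in-degree(A)=0, level(A)=1, enqueue
  process G: level=0
    G->F: in-degree(F)=0, level(F)=1, enqueue
  process D: level=1
    D->H: in-degree(H)=0, level(H)=2, enqueue
  process A: level=1
  process F: level=1
  process H: level=2
All levels: A:1, B:0, C:0, D:1, E:0, F:1, G:0, H:2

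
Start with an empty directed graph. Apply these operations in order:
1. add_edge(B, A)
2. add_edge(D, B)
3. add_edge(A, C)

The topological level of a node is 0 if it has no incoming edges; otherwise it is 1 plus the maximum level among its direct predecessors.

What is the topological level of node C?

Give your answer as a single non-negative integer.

Op 1: add_edge(B, A). Edges now: 1
Op 2: add_edge(D, B). Edges now: 2
Op 3: add_edge(A, C). Edges now: 3
Compute levels (Kahn BFS):
  sources (in-degree 0): D
  process D: level=0
    D->B: in-degree(B)=0, level(B)=1, enqueue
  process B: level=1
    B->A: in-degree(A)=0, level(A)=2, enqueue
  process A: level=2
    A->C: in-degree(C)=0, level(C)=3, enqueue
  process C: level=3
All levels: A:2, B:1, C:3, D:0
level(C) = 3

Answer: 3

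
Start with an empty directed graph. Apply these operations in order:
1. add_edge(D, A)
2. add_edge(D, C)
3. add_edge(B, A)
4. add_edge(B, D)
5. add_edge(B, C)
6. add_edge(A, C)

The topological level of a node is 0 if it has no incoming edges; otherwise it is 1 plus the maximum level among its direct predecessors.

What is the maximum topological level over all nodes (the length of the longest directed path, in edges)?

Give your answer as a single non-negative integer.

Op 1: add_edge(D, A). Edges now: 1
Op 2: add_edge(D, C). Edges now: 2
Op 3: add_edge(B, A). Edges now: 3
Op 4: add_edge(B, D). Edges now: 4
Op 5: add_edge(B, C). Edges now: 5
Op 6: add_edge(A, C). Edges now: 6
Compute levels (Kahn BFS):
  sources (in-degree 0): B
  process B: level=0
    B->A: in-degree(A)=1, level(A)>=1
    B->C: in-degree(C)=2, level(C)>=1
    B->D: in-degree(D)=0, level(D)=1, enqueue
  process D: level=1
    D->A: in-degree(A)=0, level(A)=2, enqueue
    D->C: in-degree(C)=1, level(C)>=2
  process A: level=2
    A->C: in-degree(C)=0, level(C)=3, enqueue
  process C: level=3
All levels: A:2, B:0, C:3, D:1
max level = 3

Answer: 3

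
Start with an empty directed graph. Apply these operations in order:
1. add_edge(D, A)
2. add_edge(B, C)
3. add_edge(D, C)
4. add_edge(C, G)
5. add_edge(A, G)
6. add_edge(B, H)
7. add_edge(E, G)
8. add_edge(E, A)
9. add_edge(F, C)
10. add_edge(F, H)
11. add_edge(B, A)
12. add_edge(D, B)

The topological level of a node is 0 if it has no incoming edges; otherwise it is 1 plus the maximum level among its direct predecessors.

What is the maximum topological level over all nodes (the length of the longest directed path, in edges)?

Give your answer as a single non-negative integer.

Answer: 3

Derivation:
Op 1: add_edge(D, A). Edges now: 1
Op 2: add_edge(B, C). Edges now: 2
Op 3: add_edge(D, C). Edges now: 3
Op 4: add_edge(C, G). Edges now: 4
Op 5: add_edge(A, G). Edges now: 5
Op 6: add_edge(B, H). Edges now: 6
Op 7: add_edge(E, G). Edges now: 7
Op 8: add_edge(E, A). Edges now: 8
Op 9: add_edge(F, C). Edges now: 9
Op 10: add_edge(F, H). Edges now: 10
Op 11: add_edge(B, A). Edges now: 11
Op 12: add_edge(D, B). Edges now: 12
Compute levels (Kahn BFS):
  sources (in-degree 0): D, E, F
  process D: level=0
    D->A: in-degree(A)=2, level(A)>=1
    D->B: in-degree(B)=0, level(B)=1, enqueue
    D->C: in-degree(C)=2, level(C)>=1
  process E: level=0
    E->A: in-degree(A)=1, level(A)>=1
    E->G: in-degree(G)=2, level(G)>=1
  process F: level=0
    F->C: in-degree(C)=1, level(C)>=1
    F->H: in-degree(H)=1, level(H)>=1
  process B: level=1
    B->A: in-degree(A)=0, level(A)=2, enqueue
    B->C: in-degree(C)=0, level(C)=2, enqueue
    B->H: in-degree(H)=0, level(H)=2, enqueue
  process A: level=2
    A->G: in-degree(G)=1, level(G)>=3
  process C: level=2
    C->G: in-degree(G)=0, level(G)=3, enqueue
  process H: level=2
  process G: level=3
All levels: A:2, B:1, C:2, D:0, E:0, F:0, G:3, H:2
max level = 3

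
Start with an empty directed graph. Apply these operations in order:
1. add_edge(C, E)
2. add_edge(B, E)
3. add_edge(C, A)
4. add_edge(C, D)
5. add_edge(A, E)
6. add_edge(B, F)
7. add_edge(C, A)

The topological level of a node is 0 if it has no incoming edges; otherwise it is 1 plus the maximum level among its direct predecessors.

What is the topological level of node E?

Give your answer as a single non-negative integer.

Op 1: add_edge(C, E). Edges now: 1
Op 2: add_edge(B, E). Edges now: 2
Op 3: add_edge(C, A). Edges now: 3
Op 4: add_edge(C, D). Edges now: 4
Op 5: add_edge(A, E). Edges now: 5
Op 6: add_edge(B, F). Edges now: 6
Op 7: add_edge(C, A) (duplicate, no change). Edges now: 6
Compute levels (Kahn BFS):
  sources (in-degree 0): B, C
  process B: level=0
    B->E: in-degree(E)=2, level(E)>=1
    B->F: in-degree(F)=0, level(F)=1, enqueue
  process C: level=0
    C->A: in-degree(A)=0, level(A)=1, enqueue
    C->D: in-degree(D)=0, level(D)=1, enqueue
    C->E: in-degree(E)=1, level(E)>=1
  process F: level=1
  process A: level=1
    A->E: in-degree(E)=0, level(E)=2, enqueue
  process D: level=1
  process E: level=2
All levels: A:1, B:0, C:0, D:1, E:2, F:1
level(E) = 2

Answer: 2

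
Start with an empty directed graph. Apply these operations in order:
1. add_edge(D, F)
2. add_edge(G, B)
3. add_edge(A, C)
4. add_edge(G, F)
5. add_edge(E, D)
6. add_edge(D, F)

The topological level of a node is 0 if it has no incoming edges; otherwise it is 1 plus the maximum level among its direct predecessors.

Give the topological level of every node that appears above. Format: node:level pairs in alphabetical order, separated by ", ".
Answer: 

Op 1: add_edge(D, F). Edges now: 1
Op 2: add_edge(G, B). Edges now: 2
Op 3: add_edge(A, C). Edges now: 3
Op 4: add_edge(G, F). Edges now: 4
Op 5: add_edge(E, D). Edges now: 5
Op 6: add_edge(D, F) (duplicate, no change). Edges now: 5
Compute levels (Kahn BFS):
  sources (in-degree 0): A, E, G
  process A: level=0
    A->C: in-degree(C)=0, level(C)=1, enqueue
  process E: level=0
    E->D: in-degree(D)=0, level(D)=1, enqueue
  process G: level=0
    G->B: in-degree(B)=0, level(B)=1, enqueue
    G->F: in-degree(F)=1, level(F)>=1
  process C: level=1
  process D: level=1
    D->F: in-degree(F)=0, level(F)=2, enqueue
  process B: level=1
  process F: level=2
All levels: A:0, B:1, C:1, D:1, E:0, F:2, G:0

Answer: A:0, B:1, C:1, D:1, E:0, F:2, G:0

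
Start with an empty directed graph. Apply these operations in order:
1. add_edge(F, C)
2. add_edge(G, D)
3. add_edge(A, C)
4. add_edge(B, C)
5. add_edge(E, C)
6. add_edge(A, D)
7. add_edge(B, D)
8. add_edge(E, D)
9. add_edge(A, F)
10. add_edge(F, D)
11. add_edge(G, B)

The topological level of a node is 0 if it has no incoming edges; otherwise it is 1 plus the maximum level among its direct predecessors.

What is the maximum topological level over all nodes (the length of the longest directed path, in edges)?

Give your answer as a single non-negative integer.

Op 1: add_edge(F, C). Edges now: 1
Op 2: add_edge(G, D). Edges now: 2
Op 3: add_edge(A, C). Edges now: 3
Op 4: add_edge(B, C). Edges now: 4
Op 5: add_edge(E, C). Edges now: 5
Op 6: add_edge(A, D). Edges now: 6
Op 7: add_edge(B, D). Edges now: 7
Op 8: add_edge(E, D). Edges now: 8
Op 9: add_edge(A, F). Edges now: 9
Op 10: add_edge(F, D). Edges now: 10
Op 11: add_edge(G, B). Edges now: 11
Compute levels (Kahn BFS):
  sources (in-degree 0): A, E, G
  process A: level=0
    A->C: in-degree(C)=3, level(C)>=1
    A->D: in-degree(D)=4, level(D)>=1
    A->F: in-degree(F)=0, level(F)=1, enqueue
  process E: level=0
    E->C: in-degree(C)=2, level(C)>=1
    E->D: in-degree(D)=3, level(D)>=1
  process G: level=0
    G->B: in-degree(B)=0, level(B)=1, enqueue
    G->D: in-degree(D)=2, level(D)>=1
  process F: level=1
    F->C: in-degree(C)=1, level(C)>=2
    F->D: in-degree(D)=1, level(D)>=2
  process B: level=1
    B->C: in-degree(C)=0, level(C)=2, enqueue
    B->D: in-degree(D)=0, level(D)=2, enqueue
  process C: level=2
  process D: level=2
All levels: A:0, B:1, C:2, D:2, E:0, F:1, G:0
max level = 2

Answer: 2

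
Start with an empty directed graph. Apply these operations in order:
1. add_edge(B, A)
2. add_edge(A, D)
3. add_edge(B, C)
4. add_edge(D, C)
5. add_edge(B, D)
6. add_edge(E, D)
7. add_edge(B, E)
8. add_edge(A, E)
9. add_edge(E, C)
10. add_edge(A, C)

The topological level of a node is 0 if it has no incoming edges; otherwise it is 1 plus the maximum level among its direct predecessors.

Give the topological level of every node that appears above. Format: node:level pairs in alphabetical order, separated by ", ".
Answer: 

Op 1: add_edge(B, A). Edges now: 1
Op 2: add_edge(A, D). Edges now: 2
Op 3: add_edge(B, C). Edges now: 3
Op 4: add_edge(D, C). Edges now: 4
Op 5: add_edge(B, D). Edges now: 5
Op 6: add_edge(E, D). Edges now: 6
Op 7: add_edge(B, E). Edges now: 7
Op 8: add_edge(A, E). Edges now: 8
Op 9: add_edge(E, C). Edges now: 9
Op 10: add_edge(A, C). Edges now: 10
Compute levels (Kahn BFS):
  sources (in-degree 0): B
  process B: level=0
    B->A: in-degree(A)=0, level(A)=1, enqueue
    B->C: in-degree(C)=3, level(C)>=1
    B->D: in-degree(D)=2, level(D)>=1
    B->E: in-degree(E)=1, level(E)>=1
  process A: level=1
    A->C: in-degree(C)=2, level(C)>=2
    A->D: in-degree(D)=1, level(D)>=2
    A->E: in-degree(E)=0, level(E)=2, enqueue
  process E: level=2
    E->C: in-degree(C)=1, level(C)>=3
    E->D: in-degree(D)=0, level(D)=3, enqueue
  process D: level=3
    D->C: in-degree(C)=0, level(C)=4, enqueue
  process C: level=4
All levels: A:1, B:0, C:4, D:3, E:2

Answer: A:1, B:0, C:4, D:3, E:2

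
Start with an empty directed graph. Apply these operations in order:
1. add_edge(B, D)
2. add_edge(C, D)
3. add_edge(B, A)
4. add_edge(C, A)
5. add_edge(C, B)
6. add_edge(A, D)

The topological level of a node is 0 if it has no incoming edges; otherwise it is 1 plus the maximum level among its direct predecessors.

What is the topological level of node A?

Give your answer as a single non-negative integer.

Op 1: add_edge(B, D). Edges now: 1
Op 2: add_edge(C, D). Edges now: 2
Op 3: add_edge(B, A). Edges now: 3
Op 4: add_edge(C, A). Edges now: 4
Op 5: add_edge(C, B). Edges now: 5
Op 6: add_edge(A, D). Edges now: 6
Compute levels (Kahn BFS):
  sources (in-degree 0): C
  process C: level=0
    C->A: in-degree(A)=1, level(A)>=1
    C->B: in-degree(B)=0, level(B)=1, enqueue
    C->D: in-degree(D)=2, level(D)>=1
  process B: level=1
    B->A: in-degree(A)=0, level(A)=2, enqueue
    B->D: in-degree(D)=1, level(D)>=2
  process A: level=2
    A->D: in-degree(D)=0, level(D)=3, enqueue
  process D: level=3
All levels: A:2, B:1, C:0, D:3
level(A) = 2

Answer: 2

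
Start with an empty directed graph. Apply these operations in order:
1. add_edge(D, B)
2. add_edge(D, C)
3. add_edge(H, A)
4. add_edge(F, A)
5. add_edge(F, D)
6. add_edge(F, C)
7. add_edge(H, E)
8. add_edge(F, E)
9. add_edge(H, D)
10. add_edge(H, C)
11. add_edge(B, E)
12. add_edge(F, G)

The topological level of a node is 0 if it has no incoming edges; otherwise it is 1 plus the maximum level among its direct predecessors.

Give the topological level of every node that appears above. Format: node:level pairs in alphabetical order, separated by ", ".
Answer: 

Answer: A:1, B:2, C:2, D:1, E:3, F:0, G:1, H:0

Derivation:
Op 1: add_edge(D, B). Edges now: 1
Op 2: add_edge(D, C). Edges now: 2
Op 3: add_edge(H, A). Edges now: 3
Op 4: add_edge(F, A). Edges now: 4
Op 5: add_edge(F, D). Edges now: 5
Op 6: add_edge(F, C). Edges now: 6
Op 7: add_edge(H, E). Edges now: 7
Op 8: add_edge(F, E). Edges now: 8
Op 9: add_edge(H, D). Edges now: 9
Op 10: add_edge(H, C). Edges now: 10
Op 11: add_edge(B, E). Edges now: 11
Op 12: add_edge(F, G). Edges now: 12
Compute levels (Kahn BFS):
  sources (in-degree 0): F, H
  process F: level=0
    F->A: in-degree(A)=1, level(A)>=1
    F->C: in-degree(C)=2, level(C)>=1
    F->D: in-degree(D)=1, level(D)>=1
    F->E: in-degree(E)=2, level(E)>=1
    F->G: in-degree(G)=0, level(G)=1, enqueue
  process H: level=0
    H->A: in-degree(A)=0, level(A)=1, enqueue
    H->C: in-degree(C)=1, level(C)>=1
    H->D: in-degree(D)=0, level(D)=1, enqueue
    H->E: in-degree(E)=1, level(E)>=1
  process G: level=1
  process A: level=1
  process D: level=1
    D->B: in-degree(B)=0, level(B)=2, enqueue
    D->C: in-degree(C)=0, level(C)=2, enqueue
  process B: level=2
    B->E: in-degree(E)=0, level(E)=3, enqueue
  process C: level=2
  process E: level=3
All levels: A:1, B:2, C:2, D:1, E:3, F:0, G:1, H:0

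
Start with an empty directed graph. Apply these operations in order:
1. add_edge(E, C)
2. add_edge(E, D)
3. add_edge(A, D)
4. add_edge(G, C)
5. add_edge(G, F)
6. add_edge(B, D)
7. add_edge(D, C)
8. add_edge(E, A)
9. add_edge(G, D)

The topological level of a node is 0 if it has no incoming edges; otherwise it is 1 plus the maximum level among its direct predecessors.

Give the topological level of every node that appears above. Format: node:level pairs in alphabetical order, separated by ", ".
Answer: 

Op 1: add_edge(E, C). Edges now: 1
Op 2: add_edge(E, D). Edges now: 2
Op 3: add_edge(A, D). Edges now: 3
Op 4: add_edge(G, C). Edges now: 4
Op 5: add_edge(G, F). Edges now: 5
Op 6: add_edge(B, D). Edges now: 6
Op 7: add_edge(D, C). Edges now: 7
Op 8: add_edge(E, A). Edges now: 8
Op 9: add_edge(G, D). Edges now: 9
Compute levels (Kahn BFS):
  sources (in-degree 0): B, E, G
  process B: level=0
    B->D: in-degree(D)=3, level(D)>=1
  process E: level=0
    E->A: in-degree(A)=0, level(A)=1, enqueue
    E->C: in-degree(C)=2, level(C)>=1
    E->D: in-degree(D)=2, level(D)>=1
  process G: level=0
    G->C: in-degree(C)=1, level(C)>=1
    G->D: in-degree(D)=1, level(D)>=1
    G->F: in-degree(F)=0, level(F)=1, enqueue
  process A: level=1
    A->D: in-degree(D)=0, level(D)=2, enqueue
  process F: level=1
  process D: level=2
    D->C: in-degree(C)=0, level(C)=3, enqueue
  process C: level=3
All levels: A:1, B:0, C:3, D:2, E:0, F:1, G:0

Answer: A:1, B:0, C:3, D:2, E:0, F:1, G:0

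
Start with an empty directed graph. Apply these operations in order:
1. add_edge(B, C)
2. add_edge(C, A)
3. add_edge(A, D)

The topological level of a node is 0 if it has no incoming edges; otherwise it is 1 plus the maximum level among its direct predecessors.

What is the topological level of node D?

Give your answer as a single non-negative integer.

Op 1: add_edge(B, C). Edges now: 1
Op 2: add_edge(C, A). Edges now: 2
Op 3: add_edge(A, D). Edges now: 3
Compute levels (Kahn BFS):
  sources (in-degree 0): B
  process B: level=0
    B->C: in-degree(C)=0, level(C)=1, enqueue
  process C: level=1
    C->A: in-degree(A)=0, level(A)=2, enqueue
  process A: level=2
    A->D: in-degree(D)=0, level(D)=3, enqueue
  process D: level=3
All levels: A:2, B:0, C:1, D:3
level(D) = 3

Answer: 3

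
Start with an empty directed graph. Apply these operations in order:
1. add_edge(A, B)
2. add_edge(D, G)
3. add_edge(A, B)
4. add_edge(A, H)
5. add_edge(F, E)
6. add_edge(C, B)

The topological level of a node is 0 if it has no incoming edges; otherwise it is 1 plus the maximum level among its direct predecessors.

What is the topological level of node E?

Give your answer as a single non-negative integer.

Op 1: add_edge(A, B). Edges now: 1
Op 2: add_edge(D, G). Edges now: 2
Op 3: add_edge(A, B) (duplicate, no change). Edges now: 2
Op 4: add_edge(A, H). Edges now: 3
Op 5: add_edge(F, E). Edges now: 4
Op 6: add_edge(C, B). Edges now: 5
Compute levels (Kahn BFS):
  sources (in-degree 0): A, C, D, F
  process A: level=0
    A->B: in-degree(B)=1, level(B)>=1
    A->H: in-degree(H)=0, level(H)=1, enqueue
  process C: level=0
    C->B: in-degree(B)=0, level(B)=1, enqueue
  process D: level=0
    D->G: in-degree(G)=0, level(G)=1, enqueue
  process F: level=0
    F->E: in-degree(E)=0, level(E)=1, enqueue
  process H: level=1
  process B: level=1
  process G: level=1
  process E: level=1
All levels: A:0, B:1, C:0, D:0, E:1, F:0, G:1, H:1
level(E) = 1

Answer: 1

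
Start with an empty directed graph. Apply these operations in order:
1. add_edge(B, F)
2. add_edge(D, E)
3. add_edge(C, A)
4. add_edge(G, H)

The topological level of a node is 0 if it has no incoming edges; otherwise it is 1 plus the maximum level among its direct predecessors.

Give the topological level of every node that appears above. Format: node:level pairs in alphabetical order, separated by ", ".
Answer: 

Op 1: add_edge(B, F). Edges now: 1
Op 2: add_edge(D, E). Edges now: 2
Op 3: add_edge(C, A). Edges now: 3
Op 4: add_edge(G, H). Edges now: 4
Compute levels (Kahn BFS):
  sources (in-degree 0): B, C, D, G
  process B: level=0
    B->F: in-degree(F)=0, level(F)=1, enqueue
  process C: level=0
    C->A: in-degree(A)=0, level(A)=1, enqueue
  process D: level=0
    D->E: in-degree(E)=0, level(E)=1, enqueue
  process G: level=0
    G->H: in-degree(H)=0, level(H)=1, enqueue
  process F: level=1
  process A: level=1
  process E: level=1
  process H: level=1
All levels: A:1, B:0, C:0, D:0, E:1, F:1, G:0, H:1

Answer: A:1, B:0, C:0, D:0, E:1, F:1, G:0, H:1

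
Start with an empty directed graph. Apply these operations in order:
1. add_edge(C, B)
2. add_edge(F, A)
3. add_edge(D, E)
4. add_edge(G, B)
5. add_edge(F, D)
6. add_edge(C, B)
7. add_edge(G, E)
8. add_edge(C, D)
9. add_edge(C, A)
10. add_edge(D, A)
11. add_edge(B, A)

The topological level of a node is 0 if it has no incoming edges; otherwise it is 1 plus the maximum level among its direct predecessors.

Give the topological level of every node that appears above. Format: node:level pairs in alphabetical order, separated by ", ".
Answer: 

Answer: A:2, B:1, C:0, D:1, E:2, F:0, G:0

Derivation:
Op 1: add_edge(C, B). Edges now: 1
Op 2: add_edge(F, A). Edges now: 2
Op 3: add_edge(D, E). Edges now: 3
Op 4: add_edge(G, B). Edges now: 4
Op 5: add_edge(F, D). Edges now: 5
Op 6: add_edge(C, B) (duplicate, no change). Edges now: 5
Op 7: add_edge(G, E). Edges now: 6
Op 8: add_edge(C, D). Edges now: 7
Op 9: add_edge(C, A). Edges now: 8
Op 10: add_edge(D, A). Edges now: 9
Op 11: add_edge(B, A). Edges now: 10
Compute levels (Kahn BFS):
  sources (in-degree 0): C, F, G
  process C: level=0
    C->A: in-degree(A)=3, level(A)>=1
    C->B: in-degree(B)=1, level(B)>=1
    C->D: in-degree(D)=1, level(D)>=1
  process F: level=0
    F->A: in-degree(A)=2, level(A)>=1
    F->D: in-degree(D)=0, level(D)=1, enqueue
  process G: level=0
    G->B: in-degree(B)=0, level(B)=1, enqueue
    G->E: in-degree(E)=1, level(E)>=1
  process D: level=1
    D->A: in-degree(A)=1, level(A)>=2
    D->E: in-degree(E)=0, level(E)=2, enqueue
  process B: level=1
    B->A: in-degree(A)=0, level(A)=2, enqueue
  process E: level=2
  process A: level=2
All levels: A:2, B:1, C:0, D:1, E:2, F:0, G:0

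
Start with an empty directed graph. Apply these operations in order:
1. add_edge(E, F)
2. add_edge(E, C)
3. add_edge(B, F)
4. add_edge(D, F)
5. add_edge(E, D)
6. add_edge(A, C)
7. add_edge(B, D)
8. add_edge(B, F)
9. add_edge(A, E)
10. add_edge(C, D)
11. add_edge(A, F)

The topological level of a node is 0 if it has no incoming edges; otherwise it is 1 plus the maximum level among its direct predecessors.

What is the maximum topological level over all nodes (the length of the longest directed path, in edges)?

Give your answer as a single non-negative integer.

Op 1: add_edge(E, F). Edges now: 1
Op 2: add_edge(E, C). Edges now: 2
Op 3: add_edge(B, F). Edges now: 3
Op 4: add_edge(D, F). Edges now: 4
Op 5: add_edge(E, D). Edges now: 5
Op 6: add_edge(A, C). Edges now: 6
Op 7: add_edge(B, D). Edges now: 7
Op 8: add_edge(B, F) (duplicate, no change). Edges now: 7
Op 9: add_edge(A, E). Edges now: 8
Op 10: add_edge(C, D). Edges now: 9
Op 11: add_edge(A, F). Edges now: 10
Compute levels (Kahn BFS):
  sources (in-degree 0): A, B
  process A: level=0
    A->C: in-degree(C)=1, level(C)>=1
    A->E: in-degree(E)=0, level(E)=1, enqueue
    A->F: in-degree(F)=3, level(F)>=1
  process B: level=0
    B->D: in-degree(D)=2, level(D)>=1
    B->F: in-degree(F)=2, level(F)>=1
  process E: level=1
    E->C: in-degree(C)=0, level(C)=2, enqueue
    E->D: in-degree(D)=1, level(D)>=2
    E->F: in-degree(F)=1, level(F)>=2
  process C: level=2
    C->D: in-degree(D)=0, level(D)=3, enqueue
  process D: level=3
    D->F: in-degree(F)=0, level(F)=4, enqueue
  process F: level=4
All levels: A:0, B:0, C:2, D:3, E:1, F:4
max level = 4

Answer: 4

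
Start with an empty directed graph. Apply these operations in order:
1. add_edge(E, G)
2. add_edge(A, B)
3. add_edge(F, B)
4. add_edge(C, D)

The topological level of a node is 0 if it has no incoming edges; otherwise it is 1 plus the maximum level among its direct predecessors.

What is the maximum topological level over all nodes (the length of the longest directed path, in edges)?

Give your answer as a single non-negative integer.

Answer: 1

Derivation:
Op 1: add_edge(E, G). Edges now: 1
Op 2: add_edge(A, B). Edges now: 2
Op 3: add_edge(F, B). Edges now: 3
Op 4: add_edge(C, D). Edges now: 4
Compute levels (Kahn BFS):
  sources (in-degree 0): A, C, E, F
  process A: level=0
    A->B: in-degree(B)=1, level(B)>=1
  process C: level=0
    C->D: in-degree(D)=0, level(D)=1, enqueue
  process E: level=0
    E->G: in-degree(G)=0, level(G)=1, enqueue
  process F: level=0
    F->B: in-degree(B)=0, level(B)=1, enqueue
  process D: level=1
  process G: level=1
  process B: level=1
All levels: A:0, B:1, C:0, D:1, E:0, F:0, G:1
max level = 1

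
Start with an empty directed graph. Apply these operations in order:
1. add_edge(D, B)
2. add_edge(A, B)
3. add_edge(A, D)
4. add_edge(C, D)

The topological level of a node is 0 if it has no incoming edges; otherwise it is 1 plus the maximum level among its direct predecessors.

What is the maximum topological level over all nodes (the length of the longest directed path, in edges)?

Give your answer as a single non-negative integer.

Op 1: add_edge(D, B). Edges now: 1
Op 2: add_edge(A, B). Edges now: 2
Op 3: add_edge(A, D). Edges now: 3
Op 4: add_edge(C, D). Edges now: 4
Compute levels (Kahn BFS):
  sources (in-degree 0): A, C
  process A: level=0
    A->B: in-degree(B)=1, level(B)>=1
    A->D: in-degree(D)=1, level(D)>=1
  process C: level=0
    C->D: in-degree(D)=0, level(D)=1, enqueue
  process D: level=1
    D->B: in-degree(B)=0, level(B)=2, enqueue
  process B: level=2
All levels: A:0, B:2, C:0, D:1
max level = 2

Answer: 2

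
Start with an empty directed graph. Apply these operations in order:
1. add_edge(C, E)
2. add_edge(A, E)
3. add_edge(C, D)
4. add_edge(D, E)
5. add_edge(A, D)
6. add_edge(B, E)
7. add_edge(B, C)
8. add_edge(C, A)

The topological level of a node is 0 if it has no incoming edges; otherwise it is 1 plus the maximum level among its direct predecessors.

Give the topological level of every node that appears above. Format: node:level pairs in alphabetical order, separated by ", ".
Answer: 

Answer: A:2, B:0, C:1, D:3, E:4

Derivation:
Op 1: add_edge(C, E). Edges now: 1
Op 2: add_edge(A, E). Edges now: 2
Op 3: add_edge(C, D). Edges now: 3
Op 4: add_edge(D, E). Edges now: 4
Op 5: add_edge(A, D). Edges now: 5
Op 6: add_edge(B, E). Edges now: 6
Op 7: add_edge(B, C). Edges now: 7
Op 8: add_edge(C, A). Edges now: 8
Compute levels (Kahn BFS):
  sources (in-degree 0): B
  process B: level=0
    B->C: in-degree(C)=0, level(C)=1, enqueue
    B->E: in-degree(E)=3, level(E)>=1
  process C: level=1
    C->A: in-degree(A)=0, level(A)=2, enqueue
    C->D: in-degree(D)=1, level(D)>=2
    C->E: in-degree(E)=2, level(E)>=2
  process A: level=2
    A->D: in-degree(D)=0, level(D)=3, enqueue
    A->E: in-degree(E)=1, level(E)>=3
  process D: level=3
    D->E: in-degree(E)=0, level(E)=4, enqueue
  process E: level=4
All levels: A:2, B:0, C:1, D:3, E:4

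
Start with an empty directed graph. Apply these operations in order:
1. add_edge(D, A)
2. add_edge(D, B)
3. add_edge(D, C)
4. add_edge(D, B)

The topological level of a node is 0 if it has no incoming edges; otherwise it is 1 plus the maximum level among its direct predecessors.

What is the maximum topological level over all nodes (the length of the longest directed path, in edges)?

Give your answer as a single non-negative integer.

Op 1: add_edge(D, A). Edges now: 1
Op 2: add_edge(D, B). Edges now: 2
Op 3: add_edge(D, C). Edges now: 3
Op 4: add_edge(D, B) (duplicate, no change). Edges now: 3
Compute levels (Kahn BFS):
  sources (in-degree 0): D
  process D: level=0
    D->A: in-degree(A)=0, level(A)=1, enqueue
    D->B: in-degree(B)=0, level(B)=1, enqueue
    D->C: in-degree(C)=0, level(C)=1, enqueue
  process A: level=1
  process B: level=1
  process C: level=1
All levels: A:1, B:1, C:1, D:0
max level = 1

Answer: 1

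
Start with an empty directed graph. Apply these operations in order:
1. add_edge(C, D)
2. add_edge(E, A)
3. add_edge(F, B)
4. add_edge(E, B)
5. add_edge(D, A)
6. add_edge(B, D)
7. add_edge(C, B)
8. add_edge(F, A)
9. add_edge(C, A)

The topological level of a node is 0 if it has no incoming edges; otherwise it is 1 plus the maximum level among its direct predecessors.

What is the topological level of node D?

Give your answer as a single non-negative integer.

Op 1: add_edge(C, D). Edges now: 1
Op 2: add_edge(E, A). Edges now: 2
Op 3: add_edge(F, B). Edges now: 3
Op 4: add_edge(E, B). Edges now: 4
Op 5: add_edge(D, A). Edges now: 5
Op 6: add_edge(B, D). Edges now: 6
Op 7: add_edge(C, B). Edges now: 7
Op 8: add_edge(F, A). Edges now: 8
Op 9: add_edge(C, A). Edges now: 9
Compute levels (Kahn BFS):
  sources (in-degree 0): C, E, F
  process C: level=0
    C->A: in-degree(A)=3, level(A)>=1
    C->B: in-degree(B)=2, level(B)>=1
    C->D: in-degree(D)=1, level(D)>=1
  process E: level=0
    E->A: in-degree(A)=2, level(A)>=1
    E->B: in-degree(B)=1, level(B)>=1
  process F: level=0
    F->A: in-degree(A)=1, level(A)>=1
    F->B: in-degree(B)=0, level(B)=1, enqueue
  process B: level=1
    B->D: in-degree(D)=0, level(D)=2, enqueue
  process D: level=2
    D->A: in-degree(A)=0, level(A)=3, enqueue
  process A: level=3
All levels: A:3, B:1, C:0, D:2, E:0, F:0
level(D) = 2

Answer: 2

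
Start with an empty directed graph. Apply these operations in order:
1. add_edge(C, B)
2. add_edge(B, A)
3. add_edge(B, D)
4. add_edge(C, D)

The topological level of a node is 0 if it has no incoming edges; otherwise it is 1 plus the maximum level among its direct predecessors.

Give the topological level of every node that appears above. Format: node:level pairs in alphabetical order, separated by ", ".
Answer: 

Answer: A:2, B:1, C:0, D:2

Derivation:
Op 1: add_edge(C, B). Edges now: 1
Op 2: add_edge(B, A). Edges now: 2
Op 3: add_edge(B, D). Edges now: 3
Op 4: add_edge(C, D). Edges now: 4
Compute levels (Kahn BFS):
  sources (in-degree 0): C
  process C: level=0
    C->B: in-degree(B)=0, level(B)=1, enqueue
    C->D: in-degree(D)=1, level(D)>=1
  process B: level=1
    B->A: in-degree(A)=0, level(A)=2, enqueue
    B->D: in-degree(D)=0, level(D)=2, enqueue
  process A: level=2
  process D: level=2
All levels: A:2, B:1, C:0, D:2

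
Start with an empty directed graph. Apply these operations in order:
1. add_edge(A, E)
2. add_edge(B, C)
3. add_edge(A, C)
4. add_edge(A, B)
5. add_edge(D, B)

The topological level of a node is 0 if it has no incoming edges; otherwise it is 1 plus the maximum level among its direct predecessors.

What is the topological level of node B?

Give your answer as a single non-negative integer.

Op 1: add_edge(A, E). Edges now: 1
Op 2: add_edge(B, C). Edges now: 2
Op 3: add_edge(A, C). Edges now: 3
Op 4: add_edge(A, B). Edges now: 4
Op 5: add_edge(D, B). Edges now: 5
Compute levels (Kahn BFS):
  sources (in-degree 0): A, D
  process A: level=0
    A->B: in-degree(B)=1, level(B)>=1
    A->C: in-degree(C)=1, level(C)>=1
    A->E: in-degree(E)=0, level(E)=1, enqueue
  process D: level=0
    D->B: in-degree(B)=0, level(B)=1, enqueue
  process E: level=1
  process B: level=1
    B->C: in-degree(C)=0, level(C)=2, enqueue
  process C: level=2
All levels: A:0, B:1, C:2, D:0, E:1
level(B) = 1

Answer: 1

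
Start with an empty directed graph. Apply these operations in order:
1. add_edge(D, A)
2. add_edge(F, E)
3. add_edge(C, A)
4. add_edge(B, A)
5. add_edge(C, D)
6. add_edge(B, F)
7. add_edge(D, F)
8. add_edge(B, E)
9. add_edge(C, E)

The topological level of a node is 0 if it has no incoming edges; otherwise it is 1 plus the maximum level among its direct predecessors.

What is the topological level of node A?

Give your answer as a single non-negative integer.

Op 1: add_edge(D, A). Edges now: 1
Op 2: add_edge(F, E). Edges now: 2
Op 3: add_edge(C, A). Edges now: 3
Op 4: add_edge(B, A). Edges now: 4
Op 5: add_edge(C, D). Edges now: 5
Op 6: add_edge(B, F). Edges now: 6
Op 7: add_edge(D, F). Edges now: 7
Op 8: add_edge(B, E). Edges now: 8
Op 9: add_edge(C, E). Edges now: 9
Compute levels (Kahn BFS):
  sources (in-degree 0): B, C
  process B: level=0
    B->A: in-degree(A)=2, level(A)>=1
    B->E: in-degree(E)=2, level(E)>=1
    B->F: in-degree(F)=1, level(F)>=1
  process C: level=0
    C->A: in-degree(A)=1, level(A)>=1
    C->D: in-degree(D)=0, level(D)=1, enqueue
    C->E: in-degree(E)=1, level(E)>=1
  process D: level=1
    D->A: in-degree(A)=0, level(A)=2, enqueue
    D->F: in-degree(F)=0, level(F)=2, enqueue
  process A: level=2
  process F: level=2
    F->E: in-degree(E)=0, level(E)=3, enqueue
  process E: level=3
All levels: A:2, B:0, C:0, D:1, E:3, F:2
level(A) = 2

Answer: 2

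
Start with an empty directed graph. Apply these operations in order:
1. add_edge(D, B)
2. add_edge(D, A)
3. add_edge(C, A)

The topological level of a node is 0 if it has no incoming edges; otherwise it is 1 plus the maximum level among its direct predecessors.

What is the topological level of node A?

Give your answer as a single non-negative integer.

Answer: 1

Derivation:
Op 1: add_edge(D, B). Edges now: 1
Op 2: add_edge(D, A). Edges now: 2
Op 3: add_edge(C, A). Edges now: 3
Compute levels (Kahn BFS):
  sources (in-degree 0): C, D
  process C: level=0
    C->A: in-degree(A)=1, level(A)>=1
  process D: level=0
    D->A: in-degree(A)=0, level(A)=1, enqueue
    D->B: in-degree(B)=0, level(B)=1, enqueue
  process A: level=1
  process B: level=1
All levels: A:1, B:1, C:0, D:0
level(A) = 1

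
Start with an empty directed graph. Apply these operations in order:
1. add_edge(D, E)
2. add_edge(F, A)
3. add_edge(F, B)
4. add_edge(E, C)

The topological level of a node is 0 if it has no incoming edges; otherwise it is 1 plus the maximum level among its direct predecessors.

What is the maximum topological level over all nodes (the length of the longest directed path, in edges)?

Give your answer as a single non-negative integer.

Answer: 2

Derivation:
Op 1: add_edge(D, E). Edges now: 1
Op 2: add_edge(F, A). Edges now: 2
Op 3: add_edge(F, B). Edges now: 3
Op 4: add_edge(E, C). Edges now: 4
Compute levels (Kahn BFS):
  sources (in-degree 0): D, F
  process D: level=0
    D->E: in-degree(E)=0, level(E)=1, enqueue
  process F: level=0
    F->A: in-degree(A)=0, level(A)=1, enqueue
    F->B: in-degree(B)=0, level(B)=1, enqueue
  process E: level=1
    E->C: in-degree(C)=0, level(C)=2, enqueue
  process A: level=1
  process B: level=1
  process C: level=2
All levels: A:1, B:1, C:2, D:0, E:1, F:0
max level = 2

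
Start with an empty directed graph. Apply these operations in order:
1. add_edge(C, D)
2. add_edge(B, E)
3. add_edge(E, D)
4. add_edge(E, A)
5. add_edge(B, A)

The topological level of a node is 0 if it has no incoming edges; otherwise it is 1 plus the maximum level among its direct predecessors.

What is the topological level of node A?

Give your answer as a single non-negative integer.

Op 1: add_edge(C, D). Edges now: 1
Op 2: add_edge(B, E). Edges now: 2
Op 3: add_edge(E, D). Edges now: 3
Op 4: add_edge(E, A). Edges now: 4
Op 5: add_edge(B, A). Edges now: 5
Compute levels (Kahn BFS):
  sources (in-degree 0): B, C
  process B: level=0
    B->A: in-degree(A)=1, level(A)>=1
    B->E: in-degree(E)=0, level(E)=1, enqueue
  process C: level=0
    C->D: in-degree(D)=1, level(D)>=1
  process E: level=1
    E->A: in-degree(A)=0, level(A)=2, enqueue
    E->D: in-degree(D)=0, level(D)=2, enqueue
  process A: level=2
  process D: level=2
All levels: A:2, B:0, C:0, D:2, E:1
level(A) = 2

Answer: 2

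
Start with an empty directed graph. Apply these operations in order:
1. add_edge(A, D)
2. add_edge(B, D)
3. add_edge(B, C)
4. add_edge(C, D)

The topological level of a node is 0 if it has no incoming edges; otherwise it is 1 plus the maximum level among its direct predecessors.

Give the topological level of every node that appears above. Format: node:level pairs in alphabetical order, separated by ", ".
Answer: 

Answer: A:0, B:0, C:1, D:2

Derivation:
Op 1: add_edge(A, D). Edges now: 1
Op 2: add_edge(B, D). Edges now: 2
Op 3: add_edge(B, C). Edges now: 3
Op 4: add_edge(C, D). Edges now: 4
Compute levels (Kahn BFS):
  sources (in-degree 0): A, B
  process A: level=0
    A->D: in-degree(D)=2, level(D)>=1
  process B: level=0
    B->C: in-degree(C)=0, level(C)=1, enqueue
    B->D: in-degree(D)=1, level(D)>=1
  process C: level=1
    C->D: in-degree(D)=0, level(D)=2, enqueue
  process D: level=2
All levels: A:0, B:0, C:1, D:2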